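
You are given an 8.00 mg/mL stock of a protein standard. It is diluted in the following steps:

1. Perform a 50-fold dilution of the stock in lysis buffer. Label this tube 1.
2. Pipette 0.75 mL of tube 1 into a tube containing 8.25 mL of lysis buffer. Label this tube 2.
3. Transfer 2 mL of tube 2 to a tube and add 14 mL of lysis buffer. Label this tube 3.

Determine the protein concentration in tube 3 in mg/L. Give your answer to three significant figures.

Step 1: 50-fold → factor 50
Step 2: 0.75 mL + 8.25 mL = 9 mL total → factor 9/0.75 = 12
Step 3: 2 mL + 14 mL = 16 mL total → factor 16/2 = 8
Overall dilution factor = 50 × 12 × 8 = 4800
Final = 8.00 mg/mL / 4800 = 0.001667 mg/mL = 1.67 mg/L

1.67 mg/L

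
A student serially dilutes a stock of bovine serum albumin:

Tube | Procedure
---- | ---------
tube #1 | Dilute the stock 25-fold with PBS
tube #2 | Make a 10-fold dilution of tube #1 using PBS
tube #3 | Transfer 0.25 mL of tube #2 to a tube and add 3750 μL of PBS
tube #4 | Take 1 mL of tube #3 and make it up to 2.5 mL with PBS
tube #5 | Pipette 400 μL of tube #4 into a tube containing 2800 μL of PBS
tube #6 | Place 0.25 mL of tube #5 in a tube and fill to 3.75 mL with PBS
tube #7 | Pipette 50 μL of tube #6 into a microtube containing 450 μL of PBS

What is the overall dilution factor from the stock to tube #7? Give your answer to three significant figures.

Step 1: 25-fold → factor 25
Step 2: 10-fold → factor 10
Step 3: 0.25 mL + 3750 μL = 4 mL total → factor 4/0.25 = 16
Step 4: 1 mL brought to 2.5 mL → factor 2.5/1 = 2.5
Step 5: 400 μL + 2800 μL = 3200 μL total → factor 3200/400 = 8
Step 6: 0.25 mL brought to 3.75 mL → factor 3.75/0.25 = 15
Step 7: 50 μL + 450 μL = 500 μL total → factor 500/50 = 10
Overall dilution factor = 25 × 10 × 16 × 2.5 × 8 × 15 × 10 = 1.2 × 10^7

1.20 × 10^7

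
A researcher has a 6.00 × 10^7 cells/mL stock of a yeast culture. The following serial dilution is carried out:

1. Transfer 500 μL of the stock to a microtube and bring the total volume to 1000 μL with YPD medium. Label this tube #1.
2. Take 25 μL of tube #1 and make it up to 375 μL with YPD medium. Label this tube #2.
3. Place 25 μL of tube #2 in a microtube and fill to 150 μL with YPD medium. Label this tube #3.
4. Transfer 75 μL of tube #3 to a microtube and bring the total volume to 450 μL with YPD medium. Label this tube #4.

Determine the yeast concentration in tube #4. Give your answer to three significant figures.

Step 1: 500 μL brought to 1000 μL → factor 1000/500 = 2
Step 2: 25 μL brought to 375 μL → factor 375/25 = 15
Step 3: 25 μL brought to 150 μL → factor 150/25 = 6
Step 4: 75 μL brought to 450 μL → factor 450/75 = 6
Overall dilution factor = 2 × 15 × 6 × 6 = 1080
Final = 6.00 × 10^7 cells/mL / 1080 = 5.56 × 10^4 cells/mL

5.56 × 10^4 cells/mL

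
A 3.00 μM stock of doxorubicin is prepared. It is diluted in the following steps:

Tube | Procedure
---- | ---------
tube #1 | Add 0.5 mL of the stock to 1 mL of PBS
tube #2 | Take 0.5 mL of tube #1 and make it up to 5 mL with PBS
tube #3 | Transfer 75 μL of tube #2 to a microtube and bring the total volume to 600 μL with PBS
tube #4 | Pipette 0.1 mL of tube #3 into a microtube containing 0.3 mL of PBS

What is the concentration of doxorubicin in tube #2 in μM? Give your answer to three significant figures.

Step 1: 0.5 mL + 1 mL = 1.5 mL total → factor 1.5/0.5 = 3
Step 2: 0.5 mL brought to 5 mL → factor 5/0.5 = 10
Dilution factor through tube #2 = 3 × 10 = 30
[tube #2] = 3.00 μM / 30 = 0.100 μM

0.100 μM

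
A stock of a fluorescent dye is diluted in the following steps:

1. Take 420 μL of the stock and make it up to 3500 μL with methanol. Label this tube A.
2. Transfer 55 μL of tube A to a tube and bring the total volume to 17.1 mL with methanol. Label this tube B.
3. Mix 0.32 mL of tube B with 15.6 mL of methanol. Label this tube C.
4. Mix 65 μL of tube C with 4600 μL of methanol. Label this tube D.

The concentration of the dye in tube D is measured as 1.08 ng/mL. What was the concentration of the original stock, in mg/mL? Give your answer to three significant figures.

Step 1: 420 μL brought to 3500 μL → factor 3500/420 = 8.3333
Step 2: 55 μL brought to 17.1 mL → factor 17100/55 = 310.91
Step 3: 0.32 mL + 15.6 mL = 15.92 mL total → factor 15.92/0.32 = 49.75
Step 4: 65 μL + 4600 μL = 4665 μL total → factor 4665/65 = 71.769
Overall dilution factor = 8.3333 × 310.91 × 49.75 × 71.769 = 9.2509 × 10^6
Stock = 1.08 ng/mL × 9.2509 × 10^6 = 9.991 × 10^6 ng/mL = 9.99 mg/mL

9.99 mg/mL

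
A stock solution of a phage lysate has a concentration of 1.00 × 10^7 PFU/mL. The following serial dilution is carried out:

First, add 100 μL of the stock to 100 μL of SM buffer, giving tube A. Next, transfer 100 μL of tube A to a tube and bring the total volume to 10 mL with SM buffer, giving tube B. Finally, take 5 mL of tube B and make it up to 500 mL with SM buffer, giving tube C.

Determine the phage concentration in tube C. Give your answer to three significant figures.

500 PFU/mL

Step 1: 100 μL + 100 μL = 200 μL total → factor 200/100 = 2
Step 2: 100 μL brought to 10 mL → factor 10000/100 = 100
Step 3: 5 mL brought to 500 mL → factor 500/5 = 100
Overall dilution factor = 2 × 100 × 100 = 20000
Final = 1.00 × 10^7 PFU/mL / 20000 = 500 PFU/mL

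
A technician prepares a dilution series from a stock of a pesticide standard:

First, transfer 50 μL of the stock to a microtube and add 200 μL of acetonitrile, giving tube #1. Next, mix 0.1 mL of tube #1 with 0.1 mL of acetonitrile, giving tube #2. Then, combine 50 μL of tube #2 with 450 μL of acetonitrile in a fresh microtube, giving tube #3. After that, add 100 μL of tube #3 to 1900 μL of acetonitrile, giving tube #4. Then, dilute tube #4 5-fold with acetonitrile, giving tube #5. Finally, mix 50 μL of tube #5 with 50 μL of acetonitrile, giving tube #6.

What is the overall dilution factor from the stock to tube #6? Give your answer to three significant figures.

2.00 × 10^4

Step 1: 50 μL + 200 μL = 250 μL total → factor 250/50 = 5
Step 2: 0.1 mL + 0.1 mL = 0.2 mL total → factor 0.2/0.1 = 2
Step 3: 50 μL + 450 μL = 500 μL total → factor 500/50 = 10
Step 4: 100 μL + 1900 μL = 2000 μL total → factor 2000/100 = 20
Step 5: 5-fold → factor 5
Step 6: 50 μL + 50 μL = 100 μL total → factor 100/50 = 2
Overall dilution factor = 5 × 2 × 10 × 20 × 5 × 2 = 20000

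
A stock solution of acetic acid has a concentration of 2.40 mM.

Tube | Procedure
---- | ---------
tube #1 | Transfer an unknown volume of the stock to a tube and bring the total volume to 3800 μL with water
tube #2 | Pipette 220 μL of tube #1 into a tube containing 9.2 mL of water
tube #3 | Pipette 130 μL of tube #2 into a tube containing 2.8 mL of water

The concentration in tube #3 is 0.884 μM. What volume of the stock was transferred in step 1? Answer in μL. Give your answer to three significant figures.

Step 1: v brought to 3800 μL → factor = 3800 μL/v
Step 2: 220 μL + 9.2 mL = 9420 μL total → factor 9420/220 = 42.818
Step 3: 130 μL + 2.8 mL = 2930 μL total → factor 2930/130 = 22.538
Product of known-step factors = 965.06
Overall factor = 2.40 mM / (0.884 μM) = 2714.9
Step-1 factor = 2714.9 / 965.06 = 2.8132
v = 3800 μL / 2.8132 = 1.35 × 10^3 μL

1.35 × 10^3 μL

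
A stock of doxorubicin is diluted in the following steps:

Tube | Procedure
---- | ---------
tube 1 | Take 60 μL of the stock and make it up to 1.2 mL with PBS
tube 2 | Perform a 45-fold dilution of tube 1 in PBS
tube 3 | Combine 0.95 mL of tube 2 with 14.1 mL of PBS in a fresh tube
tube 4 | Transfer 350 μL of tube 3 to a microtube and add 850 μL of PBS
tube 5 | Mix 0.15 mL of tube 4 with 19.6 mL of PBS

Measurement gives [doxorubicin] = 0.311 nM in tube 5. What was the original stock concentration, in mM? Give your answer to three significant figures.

Step 1: 60 μL brought to 1.2 mL → factor 1200/60 = 20
Step 2: 45-fold → factor 45
Step 3: 0.95 mL + 14.1 mL = 15.05 mL total → factor 15.05/0.95 = 15.842
Step 4: 350 μL + 850 μL = 1200 μL total → factor 1200/350 = 3.4286
Step 5: 0.15 mL + 19.6 mL = 19.75 mL total → factor 19.75/0.15 = 131.67
Overall dilution factor = 20 × 45 × 15.842 × 3.4286 × 131.67 = 6.4364 × 10^6
Stock = 0.311 nM × 6.4364 × 10^6 = 2.002 × 10^6 nM = 2.00 mM

2.00 mM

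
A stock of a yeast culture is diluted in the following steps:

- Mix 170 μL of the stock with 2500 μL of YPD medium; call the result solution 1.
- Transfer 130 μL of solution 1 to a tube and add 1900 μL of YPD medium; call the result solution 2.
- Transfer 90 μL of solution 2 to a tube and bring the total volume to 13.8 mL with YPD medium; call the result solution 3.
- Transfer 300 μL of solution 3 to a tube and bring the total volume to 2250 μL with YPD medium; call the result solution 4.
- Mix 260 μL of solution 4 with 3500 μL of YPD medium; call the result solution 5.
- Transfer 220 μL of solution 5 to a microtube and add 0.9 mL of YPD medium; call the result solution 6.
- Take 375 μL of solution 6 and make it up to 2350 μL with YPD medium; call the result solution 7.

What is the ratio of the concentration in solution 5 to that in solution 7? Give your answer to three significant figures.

31.9

Step 1: 170 μL + 2500 μL = 2670 μL total → factor 2670/170 = 15.706
Step 2: 130 μL + 1900 μL = 2030 μL total → factor 2030/130 = 15.615
Step 3: 90 μL brought to 13.8 mL → factor 13800/90 = 153.33
Step 4: 300 μL brought to 2250 μL → factor 2250/300 = 7.5
Step 5: 260 μL + 3500 μL = 3760 μL total → factor 3760/260 = 14.462
Step 6: 220 μL + 0.9 mL = 1120 μL total → factor 1120/220 = 5.0909
Step 7: 375 μL brought to 2350 μL → factor 2350/375 = 6.2667
Dilution factor to solution 5 = 4.0788 × 10^6; to solution 7 = 1.3012 × 10^8
[solution 5]/[solution 7] = (factor to solution 7)/(factor to solution 5) = 1.3012 × 10^8/4.0788 × 10^6 = 31.9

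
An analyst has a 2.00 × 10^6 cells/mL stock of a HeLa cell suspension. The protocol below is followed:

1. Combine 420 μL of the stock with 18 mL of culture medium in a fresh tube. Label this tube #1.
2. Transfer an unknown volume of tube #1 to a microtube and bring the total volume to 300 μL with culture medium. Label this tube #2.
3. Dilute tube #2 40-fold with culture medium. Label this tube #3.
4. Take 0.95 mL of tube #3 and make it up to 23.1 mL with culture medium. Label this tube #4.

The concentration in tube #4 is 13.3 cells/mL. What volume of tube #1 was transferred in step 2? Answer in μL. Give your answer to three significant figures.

Step 1: 420 μL + 18 mL = 18420 μL total → factor 18420/420 = 43.857
Step 2: v brought to 300 μL → factor = 300 μL/v
Step 3: 40-fold → factor 40
Step 4: 0.95 mL brought to 23.1 mL → factor 23.1/0.95 = 24.316
Product of known-step factors = 42657
Overall factor = 2.00 × 10^6 cells/mL / (13.3 cells/mL) = 1.5038 × 10^5
Step-2 factor = 1.5038 × 10^5 / 42657 = 3.5252
v = 300 μL / 3.5252 = 85.1 μL

85.1 μL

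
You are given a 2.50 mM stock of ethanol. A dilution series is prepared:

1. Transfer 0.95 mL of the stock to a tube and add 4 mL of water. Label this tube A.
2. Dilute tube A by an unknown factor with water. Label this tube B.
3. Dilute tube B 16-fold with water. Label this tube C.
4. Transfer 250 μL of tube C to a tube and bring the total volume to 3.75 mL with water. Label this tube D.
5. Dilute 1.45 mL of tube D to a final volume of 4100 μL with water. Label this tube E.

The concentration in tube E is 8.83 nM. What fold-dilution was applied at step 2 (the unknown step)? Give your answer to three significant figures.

80.1-fold

Step 1: 0.95 mL + 4 mL = 4.95 mL total → factor 4.95/0.95 = 5.2105
Step 2: unknown factor x
Step 3: 16-fold → factor 16
Step 4: 250 μL brought to 3.75 mL → factor 3750/250 = 15
Step 5: 1.45 mL brought to 4100 μL → factor 4.1/1.45 = 2.8276
Product of known-step factors = 3536
Overall factor = 2.50 mM / (8.83 nM) = 2.8313 × 10^5
x = 2.8313 × 10^5 / 3536 = 80.1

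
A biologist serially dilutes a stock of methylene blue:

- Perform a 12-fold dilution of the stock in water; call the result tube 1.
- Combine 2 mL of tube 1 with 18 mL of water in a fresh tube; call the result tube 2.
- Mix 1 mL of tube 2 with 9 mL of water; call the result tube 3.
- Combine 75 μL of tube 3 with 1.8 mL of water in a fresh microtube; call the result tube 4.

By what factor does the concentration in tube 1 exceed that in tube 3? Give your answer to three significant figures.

100

Step 1: 12-fold → factor 12
Step 2: 2 mL + 18 mL = 20 mL total → factor 20/2 = 10
Step 3: 1 mL + 9 mL = 10 mL total → factor 10/1 = 10
Dilution factor to tube 1 = 12; to tube 3 = 1200
[tube 1]/[tube 3] = (factor to tube 3)/(factor to tube 1) = 1200/12 = 100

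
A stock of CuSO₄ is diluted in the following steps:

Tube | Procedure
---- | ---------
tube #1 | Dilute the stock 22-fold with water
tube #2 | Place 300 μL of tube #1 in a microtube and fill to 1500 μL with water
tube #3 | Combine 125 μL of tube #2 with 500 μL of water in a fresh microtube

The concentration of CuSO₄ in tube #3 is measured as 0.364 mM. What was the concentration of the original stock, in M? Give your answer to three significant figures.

0.200 M

Step 1: 22-fold → factor 22
Step 2: 300 μL brought to 1500 μL → factor 1500/300 = 5
Step 3: 125 μL + 500 μL = 625 μL total → factor 625/125 = 5
Overall dilution factor = 22 × 5 × 5 = 550
Stock = 0.364 mM × 550 = 200.2 mM = 0.200 M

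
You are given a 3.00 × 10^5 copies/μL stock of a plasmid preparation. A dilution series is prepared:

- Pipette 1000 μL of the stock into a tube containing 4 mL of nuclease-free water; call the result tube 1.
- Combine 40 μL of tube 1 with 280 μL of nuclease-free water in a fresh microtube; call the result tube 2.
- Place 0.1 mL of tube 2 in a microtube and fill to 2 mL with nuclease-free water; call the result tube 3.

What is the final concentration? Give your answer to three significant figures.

375 copies/μL

Step 1: 1000 μL + 4 mL = 5000 μL total → factor 5000/1000 = 5
Step 2: 40 μL + 280 μL = 320 μL total → factor 320/40 = 8
Step 3: 0.1 mL brought to 2 mL → factor 2/0.1 = 20
Overall dilution factor = 5 × 8 × 20 = 800
Final = 3.00 × 10^5 copies/μL / 800 = 375 copies/μL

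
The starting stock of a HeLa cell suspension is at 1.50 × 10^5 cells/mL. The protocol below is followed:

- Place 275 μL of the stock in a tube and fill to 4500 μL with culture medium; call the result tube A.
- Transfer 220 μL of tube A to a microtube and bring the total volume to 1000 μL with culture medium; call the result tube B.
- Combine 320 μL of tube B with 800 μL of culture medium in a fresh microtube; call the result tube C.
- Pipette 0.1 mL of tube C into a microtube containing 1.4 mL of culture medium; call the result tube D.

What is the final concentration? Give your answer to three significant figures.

Step 1: 275 μL brought to 4500 μL → factor 4500/275 = 16.364
Step 2: 220 μL brought to 1000 μL → factor 1000/220 = 4.5455
Step 3: 320 μL + 800 μL = 1120 μL total → factor 1120/320 = 3.5
Step 4: 0.1 mL + 1.4 mL = 1.5 mL total → factor 1.5/0.1 = 15
Overall dilution factor = 16.364 × 4.5455 × 3.5 × 15 = 3905
Final = 1.50 × 10^5 cells/mL / 3905 = 38.4 cells/mL

38.4 cells/mL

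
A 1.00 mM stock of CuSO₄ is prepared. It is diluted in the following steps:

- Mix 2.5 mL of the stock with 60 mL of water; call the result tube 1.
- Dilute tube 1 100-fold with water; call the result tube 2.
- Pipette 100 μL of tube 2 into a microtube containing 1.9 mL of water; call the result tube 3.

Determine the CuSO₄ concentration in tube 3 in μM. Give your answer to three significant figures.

Step 1: 2.5 mL + 60 mL = 62.5 mL total → factor 62.5/2.5 = 25
Step 2: 100-fold → factor 100
Step 3: 100 μL + 1.9 mL = 2000 μL total → factor 2000/100 = 20
Overall dilution factor = 25 × 100 × 20 = 50000
Final = 1.00 mM / 50000 = 2.000 × 10^-5 mM = 0.0200 μM

0.0200 μM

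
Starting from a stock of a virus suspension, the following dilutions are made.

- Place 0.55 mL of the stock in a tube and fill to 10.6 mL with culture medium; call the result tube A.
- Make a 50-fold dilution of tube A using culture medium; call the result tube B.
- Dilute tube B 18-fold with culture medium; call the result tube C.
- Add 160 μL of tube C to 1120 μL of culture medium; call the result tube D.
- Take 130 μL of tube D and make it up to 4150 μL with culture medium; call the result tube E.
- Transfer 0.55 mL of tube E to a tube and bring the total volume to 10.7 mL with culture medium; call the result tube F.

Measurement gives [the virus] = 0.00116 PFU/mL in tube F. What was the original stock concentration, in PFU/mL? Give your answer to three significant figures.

1.00 × 10^5 PFU/mL

Step 1: 0.55 mL brought to 10.6 mL → factor 10.6/0.55 = 19.273
Step 2: 50-fold → factor 50
Step 3: 18-fold → factor 18
Step 4: 160 μL + 1120 μL = 1280 μL total → factor 1280/160 = 8
Step 5: 130 μL brought to 4150 μL → factor 4150/130 = 31.923
Step 6: 0.55 mL brought to 10.7 mL → factor 10.7/0.55 = 19.455
Overall dilution factor = 19.273 × 50 × 18 × 8 × 31.923 × 19.455 = 8.6179 × 10^7
Stock = 0.00116 PFU/mL × 8.6179 × 10^7 = 1.00 × 10^5 PFU/mL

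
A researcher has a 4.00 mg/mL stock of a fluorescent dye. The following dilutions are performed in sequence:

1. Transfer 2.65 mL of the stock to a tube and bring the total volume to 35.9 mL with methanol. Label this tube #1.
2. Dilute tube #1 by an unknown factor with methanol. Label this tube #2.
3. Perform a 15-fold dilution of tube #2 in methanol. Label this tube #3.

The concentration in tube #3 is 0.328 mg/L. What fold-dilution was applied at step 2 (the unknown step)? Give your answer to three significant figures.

60.0-fold

Step 1: 2.65 mL brought to 35.9 mL → factor 35.9/2.65 = 13.547
Step 2: unknown factor x
Step 3: 15-fold → factor 15
Product of known-step factors = 203.21
Overall factor = 4.00 mg/mL / (0.328 mg/L) = 12195
x = 12195 / 203.21 = 60.0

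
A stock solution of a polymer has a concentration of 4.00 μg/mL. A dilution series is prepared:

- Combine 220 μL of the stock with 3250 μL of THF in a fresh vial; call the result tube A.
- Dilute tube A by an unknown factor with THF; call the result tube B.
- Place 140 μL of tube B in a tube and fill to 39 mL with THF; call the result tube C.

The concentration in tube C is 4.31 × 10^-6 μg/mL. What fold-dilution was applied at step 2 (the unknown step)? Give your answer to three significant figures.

211-fold

Step 1: 220 μL + 3250 μL = 3470 μL total → factor 3470/220 = 15.773
Step 2: unknown factor x
Step 3: 140 μL brought to 39 mL → factor 39000/140 = 278.57
Product of known-step factors = 4393.8
Overall factor = 4.00 μg/mL / (4.31 × 10^-6 μg/mL) = 9.2807 × 10^5
x = 9.2807 × 10^5 / 4393.8 = 211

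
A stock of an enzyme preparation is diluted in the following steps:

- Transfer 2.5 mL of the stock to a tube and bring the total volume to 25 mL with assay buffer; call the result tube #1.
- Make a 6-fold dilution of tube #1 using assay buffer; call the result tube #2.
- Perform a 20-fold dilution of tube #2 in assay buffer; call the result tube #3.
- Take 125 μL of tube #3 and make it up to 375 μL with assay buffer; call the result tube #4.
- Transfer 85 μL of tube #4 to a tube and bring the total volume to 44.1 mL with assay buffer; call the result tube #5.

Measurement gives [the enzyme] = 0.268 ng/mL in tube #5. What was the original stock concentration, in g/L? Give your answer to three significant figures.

Step 1: 2.5 mL brought to 25 mL → factor 25/2.5 = 10
Step 2: 6-fold → factor 6
Step 3: 20-fold → factor 20
Step 4: 125 μL brought to 375 μL → factor 375/125 = 3
Step 5: 85 μL brought to 44.1 mL → factor 44100/85 = 518.82
Overall dilution factor = 10 × 6 × 20 × 3 × 518.82 = 1.8678 × 10^6
Stock = 0.268 ng/mL × 1.8678 × 10^6 = 5.006 × 10^5 ng/mL = 0.501 g/L

0.501 g/L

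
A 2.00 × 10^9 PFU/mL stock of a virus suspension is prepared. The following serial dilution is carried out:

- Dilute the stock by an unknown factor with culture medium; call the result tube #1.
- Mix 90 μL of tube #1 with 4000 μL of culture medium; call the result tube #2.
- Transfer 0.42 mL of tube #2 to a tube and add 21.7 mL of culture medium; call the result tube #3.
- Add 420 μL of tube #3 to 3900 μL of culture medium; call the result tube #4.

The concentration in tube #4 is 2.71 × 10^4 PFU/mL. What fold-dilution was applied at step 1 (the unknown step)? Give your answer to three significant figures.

Step 1: unknown factor x
Step 2: 90 μL + 4000 μL = 4090 μL total → factor 4090/90 = 45.444
Step 3: 0.42 mL + 21.7 mL = 22.12 mL total → factor 22.12/0.42 = 52.667
Step 4: 420 μL + 3900 μL = 4320 μL total → factor 4320/420 = 10.286
Product of known-step factors = 24618
Overall factor = 2.00 × 10^9 PFU/mL / (2.71 × 10^4 PFU/mL) = 73801
x = 73801 / 24618 = 3.00

3.00-fold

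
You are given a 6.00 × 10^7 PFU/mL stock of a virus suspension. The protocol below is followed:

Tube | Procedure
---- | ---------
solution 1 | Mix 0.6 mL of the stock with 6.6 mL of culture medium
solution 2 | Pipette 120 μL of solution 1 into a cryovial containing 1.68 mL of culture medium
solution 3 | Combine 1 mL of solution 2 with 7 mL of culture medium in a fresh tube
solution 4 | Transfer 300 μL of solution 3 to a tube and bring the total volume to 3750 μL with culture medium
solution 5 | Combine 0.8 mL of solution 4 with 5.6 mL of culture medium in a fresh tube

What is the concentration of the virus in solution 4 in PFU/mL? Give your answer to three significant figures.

3.33 × 10^3 PFU/mL

Step 1: 0.6 mL + 6.6 mL = 7.2 mL total → factor 7.2/0.6 = 12
Step 2: 120 μL + 1.68 mL = 1800 μL total → factor 1800/120 = 15
Step 3: 1 mL + 7 mL = 8 mL total → factor 8/1 = 8
Step 4: 300 μL brought to 3750 μL → factor 3750/300 = 12.5
Dilution factor through solution 4 = 12 × 15 × 8 × 12.5 = 18000
[solution 4] = 6.00 × 10^7 PFU/mL / 18000 = 3.33 × 10^3 PFU/mL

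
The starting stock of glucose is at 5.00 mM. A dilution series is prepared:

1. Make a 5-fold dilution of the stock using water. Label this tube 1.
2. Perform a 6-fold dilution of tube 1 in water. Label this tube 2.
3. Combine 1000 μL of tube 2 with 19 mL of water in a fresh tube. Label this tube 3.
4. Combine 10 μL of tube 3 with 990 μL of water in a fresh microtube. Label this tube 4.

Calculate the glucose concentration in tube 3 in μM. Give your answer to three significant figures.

Step 1: 5-fold → factor 5
Step 2: 6-fold → factor 6
Step 3: 1000 μL + 19 mL = 20000 μL total → factor 20000/1000 = 20
Dilution factor through tube 3 = 5 × 6 × 20 = 600
[tube 3] = 5.00 mM / 600 = 0.008333 mM = 8.33 μM

8.33 μM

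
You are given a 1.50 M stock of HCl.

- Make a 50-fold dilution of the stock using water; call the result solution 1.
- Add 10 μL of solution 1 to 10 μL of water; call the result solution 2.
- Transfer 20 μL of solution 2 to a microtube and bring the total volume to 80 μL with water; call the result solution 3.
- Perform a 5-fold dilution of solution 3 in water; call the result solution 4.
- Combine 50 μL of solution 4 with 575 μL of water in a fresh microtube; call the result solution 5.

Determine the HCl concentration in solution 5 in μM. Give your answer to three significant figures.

Step 1: 50-fold → factor 50
Step 2: 10 μL + 10 μL = 20 μL total → factor 20/10 = 2
Step 3: 20 μL brought to 80 μL → factor 80/20 = 4
Step 4: 5-fold → factor 5
Step 5: 50 μL + 575 μL = 625 μL total → factor 625/50 = 12.5
Overall dilution factor = 50 × 2 × 4 × 5 × 12.5 = 25000
Final = 1.50 M / 25000 = 6.000 × 10^-5 M = 60.0 μM

60.0 μM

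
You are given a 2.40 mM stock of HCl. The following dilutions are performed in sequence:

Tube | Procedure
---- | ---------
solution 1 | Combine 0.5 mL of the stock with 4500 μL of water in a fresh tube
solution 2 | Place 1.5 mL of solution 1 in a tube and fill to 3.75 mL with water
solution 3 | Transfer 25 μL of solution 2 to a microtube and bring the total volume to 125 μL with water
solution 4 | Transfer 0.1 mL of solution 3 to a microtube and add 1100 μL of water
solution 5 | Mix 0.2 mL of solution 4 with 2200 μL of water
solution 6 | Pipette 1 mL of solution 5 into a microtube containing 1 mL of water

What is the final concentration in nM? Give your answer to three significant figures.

Step 1: 0.5 mL + 4500 μL = 5 mL total → factor 5/0.5 = 10
Step 2: 1.5 mL brought to 3.75 mL → factor 3.75/1.5 = 2.5
Step 3: 25 μL brought to 125 μL → factor 125/25 = 5
Step 4: 0.1 mL + 1100 μL = 1.2 mL total → factor 1.2/0.1 = 12
Step 5: 0.2 mL + 2200 μL = 2.4 mL total → factor 2.4/0.2 = 12
Step 6: 1 mL + 1 mL = 2 mL total → factor 2/1 = 2
Overall dilution factor = 10 × 2.5 × 5 × 12 × 12 × 2 = 36000
Final = 2.40 mM / 36000 = 6.667 × 10^-5 mM = 66.7 nM

66.7 nM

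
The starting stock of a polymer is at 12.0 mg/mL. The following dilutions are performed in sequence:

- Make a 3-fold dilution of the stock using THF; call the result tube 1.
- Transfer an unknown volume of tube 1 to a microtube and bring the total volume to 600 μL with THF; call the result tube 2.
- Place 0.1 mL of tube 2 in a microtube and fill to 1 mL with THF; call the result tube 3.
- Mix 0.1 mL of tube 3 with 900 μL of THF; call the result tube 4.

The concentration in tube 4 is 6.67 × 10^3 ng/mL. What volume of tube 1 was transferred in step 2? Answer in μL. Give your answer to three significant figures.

100 μL

Step 1: 3-fold → factor 3
Step 2: v brought to 600 μL → factor = 600 μL/v
Step 3: 0.1 mL brought to 1 mL → factor 1/0.1 = 10
Step 4: 0.1 mL + 900 μL = 1 mL total → factor 1/0.1 = 10
Product of known-step factors = 300
Overall factor = 12.0 mg/mL / (6.67 × 10^3 ng/mL) = 1799.1
Step-2 factor = 1799.1 / 300 = 5.997
v = 600 μL / 5.997 = 100 μL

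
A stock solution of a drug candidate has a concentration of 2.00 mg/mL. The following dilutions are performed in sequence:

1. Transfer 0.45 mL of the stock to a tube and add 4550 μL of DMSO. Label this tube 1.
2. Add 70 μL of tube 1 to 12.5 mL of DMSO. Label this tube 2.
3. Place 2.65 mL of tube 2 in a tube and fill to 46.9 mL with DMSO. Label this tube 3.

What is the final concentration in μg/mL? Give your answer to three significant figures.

Step 1: 0.45 mL + 4550 μL = 5 mL total → factor 5/0.45 = 11.111
Step 2: 70 μL + 12.5 mL = 12570 μL total → factor 12570/70 = 179.57
Step 3: 2.65 mL brought to 46.9 mL → factor 46.9/2.65 = 17.698
Overall dilution factor = 11.111 × 179.57 × 17.698 = 35312
Final = 2.00 mg/mL / 35312 = 5.664 × 10^-5 mg/mL = 0.0566 μg/mL

0.0566 μg/mL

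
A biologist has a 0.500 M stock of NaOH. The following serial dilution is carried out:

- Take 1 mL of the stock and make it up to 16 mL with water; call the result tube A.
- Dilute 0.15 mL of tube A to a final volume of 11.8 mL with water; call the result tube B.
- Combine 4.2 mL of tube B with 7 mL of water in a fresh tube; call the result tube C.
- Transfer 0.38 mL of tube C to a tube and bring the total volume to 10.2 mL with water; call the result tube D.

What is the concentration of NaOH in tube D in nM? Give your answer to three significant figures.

5.55 × 10^3 nM

Step 1: 1 mL brought to 16 mL → factor 16/1 = 16
Step 2: 0.15 mL brought to 11.8 mL → factor 11.8/0.15 = 78.667
Step 3: 4.2 mL + 7 mL = 11.2 mL total → factor 11.2/4.2 = 2.6667
Step 4: 0.38 mL brought to 10.2 mL → factor 10.2/0.38 = 26.842
Overall dilution factor = 16 × 78.667 × 2.6667 × 26.842 = 90094
Final = 0.500 M / 90094 = 5.550 × 10^-6 M = 5.55 × 10^3 nM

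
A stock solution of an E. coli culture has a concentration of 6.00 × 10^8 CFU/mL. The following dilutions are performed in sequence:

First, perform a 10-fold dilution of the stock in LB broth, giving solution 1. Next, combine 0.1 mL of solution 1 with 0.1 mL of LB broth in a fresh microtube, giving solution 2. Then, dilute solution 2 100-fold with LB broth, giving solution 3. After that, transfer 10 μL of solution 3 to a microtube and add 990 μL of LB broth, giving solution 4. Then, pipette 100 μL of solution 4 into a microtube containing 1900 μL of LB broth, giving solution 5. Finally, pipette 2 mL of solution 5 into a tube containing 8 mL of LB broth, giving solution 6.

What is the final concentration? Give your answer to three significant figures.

30.0 CFU/mL

Step 1: 10-fold → factor 10
Step 2: 0.1 mL + 0.1 mL = 0.2 mL total → factor 0.2/0.1 = 2
Step 3: 100-fold → factor 100
Step 4: 10 μL + 990 μL = 1000 μL total → factor 1000/10 = 100
Step 5: 100 μL + 1900 μL = 2000 μL total → factor 2000/100 = 20
Step 6: 2 mL + 8 mL = 10 mL total → factor 10/2 = 5
Overall dilution factor = 10 × 2 × 100 × 100 × 20 × 5 = 2 × 10^7
Final = 6.00 × 10^8 CFU/mL / 2 × 10^7 = 30.0 CFU/mL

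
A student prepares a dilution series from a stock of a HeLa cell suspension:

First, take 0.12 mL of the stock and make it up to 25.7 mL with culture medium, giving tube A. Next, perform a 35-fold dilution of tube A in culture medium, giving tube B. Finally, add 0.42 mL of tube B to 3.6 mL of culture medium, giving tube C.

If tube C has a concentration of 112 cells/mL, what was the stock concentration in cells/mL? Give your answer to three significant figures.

Step 1: 0.12 mL brought to 25.7 mL → factor 25.7/0.12 = 214.17
Step 2: 35-fold → factor 35
Step 3: 0.42 mL + 3.6 mL = 4.02 mL total → factor 4.02/0.42 = 9.5714
Overall dilution factor = 214.17 × 35 × 9.5714 = 71746
Stock = 112 cells/mL × 71746 = 8.04 × 10^6 cells/mL

8.04 × 10^6 cells/mL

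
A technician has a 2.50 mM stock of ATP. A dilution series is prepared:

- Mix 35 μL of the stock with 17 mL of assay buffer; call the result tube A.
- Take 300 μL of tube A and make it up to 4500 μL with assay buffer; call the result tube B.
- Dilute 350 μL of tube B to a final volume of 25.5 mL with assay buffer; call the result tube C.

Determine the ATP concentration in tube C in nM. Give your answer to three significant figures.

Step 1: 35 μL + 17 mL = 17035 μL total → factor 17035/35 = 486.71
Step 2: 300 μL brought to 4500 μL → factor 4500/300 = 15
Step 3: 350 μL brought to 25.5 mL → factor 25500/350 = 72.857
Overall dilution factor = 486.71 × 15 × 72.857 = 5.3191 × 10^5
Final = 2.50 mM / 5.3191 × 10^5 = 4.700 × 10^-6 mM = 4.70 nM

4.70 nM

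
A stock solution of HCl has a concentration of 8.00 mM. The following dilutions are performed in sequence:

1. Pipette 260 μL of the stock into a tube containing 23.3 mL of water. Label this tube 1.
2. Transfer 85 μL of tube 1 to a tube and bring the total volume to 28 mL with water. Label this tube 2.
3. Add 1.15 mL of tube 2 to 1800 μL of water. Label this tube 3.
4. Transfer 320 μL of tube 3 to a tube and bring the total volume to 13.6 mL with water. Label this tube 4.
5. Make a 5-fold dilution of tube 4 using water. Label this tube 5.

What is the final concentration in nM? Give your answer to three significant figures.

0.492 nM

Step 1: 260 μL + 23.3 mL = 23560 μL total → factor 23560/260 = 90.615
Step 2: 85 μL brought to 28 mL → factor 28000/85 = 329.41
Step 3: 1.15 mL + 1800 μL = 2.95 mL total → factor 2.95/1.15 = 2.5652
Step 4: 320 μL brought to 13.6 mL → factor 13600/320 = 42.5
Step 5: 5-fold → factor 5
Overall dilution factor = 90.615 × 329.41 × 2.5652 × 42.5 × 5 = 1.6271 × 10^7
Final = 8.00 mM / 1.6271 × 10^7 = 4.917 × 10^-7 mM = 0.492 nM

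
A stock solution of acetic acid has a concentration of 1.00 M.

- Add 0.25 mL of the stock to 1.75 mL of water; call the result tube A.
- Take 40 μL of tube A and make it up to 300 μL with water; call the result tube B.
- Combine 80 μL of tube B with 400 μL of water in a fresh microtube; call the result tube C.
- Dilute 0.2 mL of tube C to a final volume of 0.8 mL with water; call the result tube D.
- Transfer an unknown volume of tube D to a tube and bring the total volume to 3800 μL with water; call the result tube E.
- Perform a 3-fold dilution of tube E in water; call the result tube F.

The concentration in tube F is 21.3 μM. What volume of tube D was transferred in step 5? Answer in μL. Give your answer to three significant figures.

Step 1: 0.25 mL + 1.75 mL = 2 mL total → factor 2/0.25 = 8
Step 2: 40 μL brought to 300 μL → factor 300/40 = 7.5
Step 3: 80 μL + 400 μL = 480 μL total → factor 480/80 = 6
Step 4: 0.2 mL brought to 0.8 mL → factor 0.8/0.2 = 4
Step 5: v brought to 3800 μL → factor = 3800 μL/v
Step 6: 3-fold → factor 3
Product of known-step factors = 4320
Overall factor = 1.00 M / (21.3 μM) = 46948
Step-5 factor = 46948 / 4320 = 10.868
v = 3800 μL / 10.868 = 350 μL

350 μL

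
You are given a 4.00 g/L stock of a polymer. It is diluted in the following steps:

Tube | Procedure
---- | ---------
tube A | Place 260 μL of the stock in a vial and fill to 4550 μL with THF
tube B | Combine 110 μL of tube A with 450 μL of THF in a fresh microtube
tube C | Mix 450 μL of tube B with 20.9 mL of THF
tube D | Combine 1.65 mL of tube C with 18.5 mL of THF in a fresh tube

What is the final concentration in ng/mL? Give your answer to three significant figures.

77.5 ng/mL

Step 1: 260 μL brought to 4550 μL → factor 4550/260 = 17.5
Step 2: 110 μL + 450 μL = 560 μL total → factor 560/110 = 5.0909
Step 3: 450 μL + 20.9 mL = 21350 μL total → factor 21350/450 = 47.444
Step 4: 1.65 mL + 18.5 mL = 20.15 mL total → factor 20.15/1.65 = 12.212
Overall dilution factor = 17.5 × 5.0909 × 47.444 × 12.212 = 51619
Final = 4.00 g/L / 51619 = 7.749 × 10^-5 g/L = 77.5 ng/mL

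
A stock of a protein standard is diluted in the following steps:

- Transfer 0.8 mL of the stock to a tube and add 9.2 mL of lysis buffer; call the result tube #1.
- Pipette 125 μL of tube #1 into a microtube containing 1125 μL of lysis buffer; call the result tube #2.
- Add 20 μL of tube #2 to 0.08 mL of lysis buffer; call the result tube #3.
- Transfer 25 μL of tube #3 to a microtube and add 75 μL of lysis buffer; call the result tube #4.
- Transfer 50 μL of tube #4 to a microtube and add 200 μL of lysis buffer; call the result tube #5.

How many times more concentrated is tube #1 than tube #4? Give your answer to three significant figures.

200

Step 1: 0.8 mL + 9.2 mL = 10 mL total → factor 10/0.8 = 12.5
Step 2: 125 μL + 1125 μL = 1250 μL total → factor 1250/125 = 10
Step 3: 20 μL + 0.08 mL = 100 μL total → factor 100/20 = 5
Step 4: 25 μL + 75 μL = 100 μL total → factor 100/25 = 4
Dilution factor to tube #1 = 12.5; to tube #4 = 2500
[tube #1]/[tube #4] = (factor to tube #4)/(factor to tube #1) = 2500/12.5 = 200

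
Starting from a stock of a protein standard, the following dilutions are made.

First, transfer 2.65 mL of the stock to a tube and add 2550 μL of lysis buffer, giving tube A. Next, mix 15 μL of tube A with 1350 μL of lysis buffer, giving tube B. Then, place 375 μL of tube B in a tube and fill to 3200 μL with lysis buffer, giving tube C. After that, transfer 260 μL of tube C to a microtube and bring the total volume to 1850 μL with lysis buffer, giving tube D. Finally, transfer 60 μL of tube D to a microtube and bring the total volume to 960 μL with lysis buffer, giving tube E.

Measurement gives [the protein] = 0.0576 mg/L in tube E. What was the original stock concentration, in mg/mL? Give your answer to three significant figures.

Step 1: 2.65 mL + 2550 μL = 5.2 mL total → factor 5.2/2.65 = 1.9623
Step 2: 15 μL + 1350 μL = 1365 μL total → factor 1365/15 = 91
Step 3: 375 μL brought to 3200 μL → factor 3200/375 = 8.5333
Step 4: 260 μL brought to 1850 μL → factor 1850/260 = 7.1154
Step 5: 60 μL brought to 960 μL → factor 960/60 = 16
Overall dilution factor = 1.9623 × 91 × 8.5333 × 7.1154 × 16 = 1.7347 × 10^5
Stock = 0.0576 mg/L × 1.7347 × 10^5 = 9992 mg/L = 9.99 mg/mL

9.99 mg/mL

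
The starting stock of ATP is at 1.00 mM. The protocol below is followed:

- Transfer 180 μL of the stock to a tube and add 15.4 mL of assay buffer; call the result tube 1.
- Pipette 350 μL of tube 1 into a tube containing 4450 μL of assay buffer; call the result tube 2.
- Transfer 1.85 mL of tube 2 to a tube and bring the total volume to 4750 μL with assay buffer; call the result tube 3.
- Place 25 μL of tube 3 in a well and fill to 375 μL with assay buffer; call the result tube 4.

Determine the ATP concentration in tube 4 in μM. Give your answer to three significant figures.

0.0219 μM

Step 1: 180 μL + 15.4 mL = 15580 μL total → factor 15580/180 = 86.556
Step 2: 350 μL + 4450 μL = 4800 μL total → factor 4800/350 = 13.714
Step 3: 1.85 mL brought to 4750 μL → factor 4.75/1.85 = 2.5676
Step 4: 25 μL brought to 375 μL → factor 375/25 = 15
Overall dilution factor = 86.556 × 13.714 × 2.5676 × 15 = 45717
Final = 1.00 mM / 45717 = 2.187 × 10^-5 mM = 0.0219 μM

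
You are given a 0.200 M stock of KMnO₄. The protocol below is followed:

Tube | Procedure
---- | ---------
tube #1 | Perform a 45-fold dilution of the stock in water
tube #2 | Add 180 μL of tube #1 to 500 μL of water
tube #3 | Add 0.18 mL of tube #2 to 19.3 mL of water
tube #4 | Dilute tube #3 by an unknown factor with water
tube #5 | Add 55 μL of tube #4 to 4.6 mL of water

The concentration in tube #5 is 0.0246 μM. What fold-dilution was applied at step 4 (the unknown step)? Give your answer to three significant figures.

Step 1: 45-fold → factor 45
Step 2: 180 μL + 500 μL = 680 μL total → factor 680/180 = 3.7778
Step 3: 0.18 mL + 19.3 mL = 19.48 mL total → factor 19.48/0.18 = 108.22
Step 4: unknown factor x
Step 5: 55 μL + 4.6 mL = 4655 μL total → factor 4655/55 = 84.636
Product of known-step factors = 1.5571 × 10^6
Overall factor = 0.200 M / (0.0246 μM) = 8.1301 × 10^6
x = 8.1301 × 10^6 / 1.5571 × 10^6 = 5.22

5.22-fold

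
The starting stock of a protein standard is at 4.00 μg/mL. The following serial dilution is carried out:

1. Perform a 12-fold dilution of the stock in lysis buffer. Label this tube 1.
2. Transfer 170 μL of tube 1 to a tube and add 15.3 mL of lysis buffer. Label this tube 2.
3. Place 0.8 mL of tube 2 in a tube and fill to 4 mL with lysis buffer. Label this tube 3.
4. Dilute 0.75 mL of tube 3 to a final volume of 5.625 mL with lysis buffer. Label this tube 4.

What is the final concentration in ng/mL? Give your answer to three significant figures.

Step 1: 12-fold → factor 12
Step 2: 170 μL + 15.3 mL = 15470 μL total → factor 15470/170 = 91
Step 3: 0.8 mL brought to 4 mL → factor 4/0.8 = 5
Step 4: 0.75 mL brought to 5.625 mL → factor 5.625/0.75 = 7.5
Overall dilution factor = 12 × 91 × 5 × 7.5 = 40950
Final = 4.00 μg/mL / 40950 = 9.768 × 10^-5 μg/mL = 0.0977 ng/mL

0.0977 ng/mL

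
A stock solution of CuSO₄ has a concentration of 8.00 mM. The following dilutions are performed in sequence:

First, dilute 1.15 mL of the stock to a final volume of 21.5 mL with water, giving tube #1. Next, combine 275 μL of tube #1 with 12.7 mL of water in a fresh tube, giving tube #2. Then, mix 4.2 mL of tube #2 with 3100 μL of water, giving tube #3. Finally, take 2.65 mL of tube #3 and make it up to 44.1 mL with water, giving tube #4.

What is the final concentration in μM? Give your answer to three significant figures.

Step 1: 1.15 mL brought to 21.5 mL → factor 21.5/1.15 = 18.696
Step 2: 275 μL + 12.7 mL = 12975 μL total → factor 12975/275 = 47.182
Step 3: 4.2 mL + 3100 μL = 7.3 mL total → factor 7.3/4.2 = 1.7381
Step 4: 2.65 mL brought to 44.1 mL → factor 44.1/2.65 = 16.642
Overall dilution factor = 18.696 × 47.182 × 1.7381 × 16.642 = 25514
Final = 8.00 mM / 25514 = 0.0003136 mM = 0.314 μM

0.314 μM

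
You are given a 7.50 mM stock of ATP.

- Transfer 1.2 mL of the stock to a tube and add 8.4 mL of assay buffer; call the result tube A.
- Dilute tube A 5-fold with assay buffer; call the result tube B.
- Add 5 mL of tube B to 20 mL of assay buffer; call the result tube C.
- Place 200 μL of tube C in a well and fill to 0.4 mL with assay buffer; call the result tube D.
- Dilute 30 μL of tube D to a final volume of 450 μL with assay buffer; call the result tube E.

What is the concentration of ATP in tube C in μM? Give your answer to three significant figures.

37.5 μM

Step 1: 1.2 mL + 8.4 mL = 9.6 mL total → factor 9.6/1.2 = 8
Step 2: 5-fold → factor 5
Step 3: 5 mL + 20 mL = 25 mL total → factor 25/5 = 5
Dilution factor through tube C = 8 × 5 × 5 = 200
[tube C] = 7.50 mM / 200 = 0.03750 mM = 37.5 μM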